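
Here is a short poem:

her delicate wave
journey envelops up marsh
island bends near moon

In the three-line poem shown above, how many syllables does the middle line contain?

7

The middle line: journey(2) + envelops(3) + up(1) + marsh(1) = 7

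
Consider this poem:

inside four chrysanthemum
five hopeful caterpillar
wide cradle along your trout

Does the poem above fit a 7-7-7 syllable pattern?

Yes

Line 1: "inside four chrysanthemum": 2+1+4 = 7 ✓
Line 2: "five hopeful caterpillar": 1+2+4 = 7 ✓
Line 3: "wide cradle along your trout": 1+2+2+1+1 = 7 ✓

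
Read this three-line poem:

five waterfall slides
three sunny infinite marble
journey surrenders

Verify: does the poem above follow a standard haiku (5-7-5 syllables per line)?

Line 1: "five waterfall slides": 1+3+1 = 5 ✓
Line 2: "three sunny infinite marble": 1+2+3+2 = 8 (expected 7)
Line 3: "journey surrenders": 2+3 = 5 ✓

No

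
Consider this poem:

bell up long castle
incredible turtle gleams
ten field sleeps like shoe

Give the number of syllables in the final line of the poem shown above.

The final line: ten (1), field (1), sleeps (1), like (1), shoe (1) → 5

5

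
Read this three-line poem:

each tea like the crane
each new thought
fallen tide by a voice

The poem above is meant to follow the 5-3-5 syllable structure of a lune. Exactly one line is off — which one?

Line 1: each(1) + tea(1) + like(1) + the(1) + crane(1) = 5 ✓
Line 2: each(1) + new(1) + thought(1) = 3 ✓
Line 3: fallen(2) + tide(1) + by(1) + a(1) + voice(1) = 6 (expected 5)

Line 3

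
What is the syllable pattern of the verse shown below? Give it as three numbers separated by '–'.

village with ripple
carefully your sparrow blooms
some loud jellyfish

Line 1: village (2), with (1), ripple (2) → 5
Line 2: carefully (3), your (1), sparrow (2), blooms (1) → 7
Line 3: some (1), loud (1), jellyfish (3) → 5

5–7–5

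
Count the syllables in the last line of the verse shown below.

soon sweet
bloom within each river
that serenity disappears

8

The last line: that (1), serenity (4), disappears (3) → 8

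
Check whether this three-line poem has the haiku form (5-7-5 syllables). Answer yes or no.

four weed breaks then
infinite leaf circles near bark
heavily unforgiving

No

Line 1: four(1) + weed(1) + breaks(1) + then(1) = 4 (expected 5)
Line 2: infinite(3) + leaf(1) + circles(2) + near(1) + bark(1) = 8 (expected 7)
Line 3: heavily(3) + unforgiving(4) = 7 (expected 5)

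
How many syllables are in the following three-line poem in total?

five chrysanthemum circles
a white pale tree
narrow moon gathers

16

Line 1: five(1) + chrysanthemum(4) + circles(2) = 7
Line 2: a(1) + white(1) + pale(1) + tree(1) = 4
Line 3: narrow(2) + moon(1) + gathers(2) = 5
Total: 7 + 4 + 5 = 16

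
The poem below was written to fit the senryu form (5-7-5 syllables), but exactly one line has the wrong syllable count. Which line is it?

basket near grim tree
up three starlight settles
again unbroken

The second line

Line 1: "basket near grim tree": 2+1+1+1 = 5 ✓
Line 2: "up three starlight settles": 1+1+2+2 = 6 (expected 7)
Line 3: "again unbroken": 2+3 = 5 ✓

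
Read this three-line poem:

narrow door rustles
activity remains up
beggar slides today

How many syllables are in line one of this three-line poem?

Line one: narrow (2), door (1), rustles (2) → 5

5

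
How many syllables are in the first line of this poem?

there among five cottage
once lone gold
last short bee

The first line: there(1) + among(2) + five(1) + cottage(2) = 6

6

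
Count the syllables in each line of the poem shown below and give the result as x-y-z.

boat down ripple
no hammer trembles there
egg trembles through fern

Line 1: "boat down ripple": 1+1+2 = 4
Line 2: "no hammer trembles there": 1+2+2+1 = 6
Line 3: "egg trembles through fern": 1+2+1+1 = 5

4-6-5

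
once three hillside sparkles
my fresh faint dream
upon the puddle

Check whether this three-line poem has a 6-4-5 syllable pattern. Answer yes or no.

Yes

Line 1: once (1), three (1), hillside (2), sparkles (2) → 6 ✓
Line 2: my (1), fresh (1), faint (1), dream (1) → 4 ✓
Line 3: upon (2), the (1), puddle (2) → 5 ✓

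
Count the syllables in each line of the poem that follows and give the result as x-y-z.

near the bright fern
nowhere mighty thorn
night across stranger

4-5-5

Line 1: near (1), the (1), bright (1), fern (1) → 4
Line 2: nowhere (2), mighty (2), thorn (1) → 5
Line 3: night (1), across (2), stranger (2) → 5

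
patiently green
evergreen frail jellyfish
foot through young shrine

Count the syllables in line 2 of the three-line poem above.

Line 2: evergreen(3) + frail(1) + jellyfish(3) = 7

7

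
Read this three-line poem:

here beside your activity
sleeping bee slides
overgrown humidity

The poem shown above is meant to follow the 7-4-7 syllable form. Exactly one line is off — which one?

Line 1: here(1) + beside(2) + your(1) + activity(4) = 8 (expected 7)
Line 2: sleeping(2) + bee(1) + slides(1) = 4 ✓
Line 3: overgrown(3) + humidity(4) = 7 ✓

Line 1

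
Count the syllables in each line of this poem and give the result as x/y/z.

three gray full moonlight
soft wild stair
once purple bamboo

Line 1: three(1) + gray(1) + full(1) + moonlight(2) = 5
Line 2: soft(1) + wild(1) + stair(1) = 3
Line 3: once(1) + purple(2) + bamboo(2) = 5

5/3/5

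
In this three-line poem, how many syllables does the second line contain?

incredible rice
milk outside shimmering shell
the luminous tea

7

The second line: milk(1) + outside(2) + shimmering(3) + shell(1) = 7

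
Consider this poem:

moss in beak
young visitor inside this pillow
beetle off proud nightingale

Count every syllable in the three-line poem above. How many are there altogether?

19

Line 1: "moss in beak": 1+1+1 = 3
Line 2: "young visitor inside this pillow": 1+3+2+1+2 = 9
Line 3: "beetle off proud nightingale": 2+1+1+3 = 7
Total: 3 + 9 + 7 = 19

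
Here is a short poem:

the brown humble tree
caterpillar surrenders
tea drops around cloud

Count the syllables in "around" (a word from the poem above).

2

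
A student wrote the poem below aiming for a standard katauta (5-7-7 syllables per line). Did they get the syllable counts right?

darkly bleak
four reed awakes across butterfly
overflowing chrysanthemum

Line 1: darkly (2), bleak (1) → 3 (expected 5)
Line 2: four (1), reed (1), awakes (2), across (2), butterfly (3) → 9 (expected 7)
Line 3: overflowing (4), chrysanthemum (4) → 8 (expected 7)

No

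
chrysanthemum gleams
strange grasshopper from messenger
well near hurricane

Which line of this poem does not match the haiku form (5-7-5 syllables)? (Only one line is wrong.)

Line 1: chrysanthemum (4), gleams (1) → 5 ✓
Line 2: strange (1), grasshopper (3), from (1), messenger (3) → 8 (expected 7)
Line 3: well (1), near (1), hurricane (3) → 5 ✓

Line 2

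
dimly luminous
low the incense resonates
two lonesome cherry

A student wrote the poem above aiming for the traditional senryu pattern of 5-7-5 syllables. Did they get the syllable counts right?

Yes

Line 1: dimly(2) + luminous(3) = 5 ✓
Line 2: low(1) + the(1) + incense(2) + resonates(3) = 7 ✓
Line 3: two(1) + lonesome(2) + cherry(2) = 5 ✓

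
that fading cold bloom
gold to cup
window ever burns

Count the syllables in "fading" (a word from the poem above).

2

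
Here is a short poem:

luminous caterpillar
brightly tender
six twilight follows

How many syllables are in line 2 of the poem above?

4

Line 2: "brightly tender": 2+2 = 4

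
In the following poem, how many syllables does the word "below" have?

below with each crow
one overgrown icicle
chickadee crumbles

2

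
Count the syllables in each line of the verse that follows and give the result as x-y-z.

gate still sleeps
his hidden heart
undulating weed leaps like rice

Line 1: gate(1) + still(1) + sleeps(1) = 3
Line 2: his(1) + hidden(2) + heart(1) = 4
Line 3: undulating(4) + weed(1) + leaps(1) + like(1) + rice(1) = 8

3-4-8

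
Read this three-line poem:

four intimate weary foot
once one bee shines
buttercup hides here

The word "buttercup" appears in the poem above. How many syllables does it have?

3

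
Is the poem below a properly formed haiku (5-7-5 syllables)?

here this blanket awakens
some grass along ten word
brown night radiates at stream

No

Line 1: here(1) + this(1) + blanket(2) + awakens(3) = 7 (expected 5)
Line 2: some(1) + grass(1) + along(2) + ten(1) + word(1) = 6 (expected 7)
Line 3: brown(1) + night(1) + radiates(3) + at(1) + stream(1) = 7 (expected 5)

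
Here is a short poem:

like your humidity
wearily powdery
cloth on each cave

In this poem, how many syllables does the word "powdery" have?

"powdery" has 3 syllables.

3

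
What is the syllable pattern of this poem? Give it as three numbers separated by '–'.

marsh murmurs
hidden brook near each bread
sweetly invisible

Line 1: marsh (1), murmurs (2) → 3
Line 2: hidden (2), brook (1), near (1), each (1), bread (1) → 6
Line 3: sweetly (2), invisible (4) → 6

3–6–6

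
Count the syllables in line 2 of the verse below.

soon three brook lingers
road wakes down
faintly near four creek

3

Line 2: "road wakes down": 1+1+1 = 3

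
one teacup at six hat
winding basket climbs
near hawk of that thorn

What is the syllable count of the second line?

The second line: winding (2), basket (2), climbs (1) → 5

5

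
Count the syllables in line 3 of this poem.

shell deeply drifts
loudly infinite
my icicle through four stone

7

Line 3: "my icicle through four stone": 1+3+1+1+1 = 7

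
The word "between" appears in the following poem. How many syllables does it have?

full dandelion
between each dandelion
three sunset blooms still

"between" has 2 syllables.

2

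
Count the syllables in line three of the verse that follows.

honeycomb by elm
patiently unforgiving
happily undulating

7

Line three: happily (3), undulating (4) → 7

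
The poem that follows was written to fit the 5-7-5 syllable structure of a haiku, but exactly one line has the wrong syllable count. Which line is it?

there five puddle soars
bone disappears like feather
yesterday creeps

The third line

Line 1: there(1) + five(1) + puddle(2) + soars(1) = 5 ✓
Line 2: bone(1) + disappears(3) + like(1) + feather(2) = 7 ✓
Line 3: yesterday(3) + creeps(1) = 4 (expected 5)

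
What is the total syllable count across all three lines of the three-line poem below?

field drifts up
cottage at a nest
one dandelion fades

Line 1: "field drifts up": 1+1+1 = 3
Line 2: "cottage at a nest": 2+1+1+1 = 5
Line 3: "one dandelion fades": 1+4+1 = 6
Total: 3 + 5 + 6 = 14

14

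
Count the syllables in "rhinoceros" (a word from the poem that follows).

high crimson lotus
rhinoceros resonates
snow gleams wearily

4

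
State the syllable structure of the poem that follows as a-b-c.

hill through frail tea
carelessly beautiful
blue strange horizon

Line 1: hill(1) + through(1) + frail(1) + tea(1) = 4
Line 2: carelessly(3) + beautiful(3) = 6
Line 3: blue(1) + strange(1) + horizon(3) = 5

4-6-5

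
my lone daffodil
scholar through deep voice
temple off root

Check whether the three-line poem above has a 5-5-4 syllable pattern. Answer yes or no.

Line 1: "my lone daffodil": 1+1+3 = 5 ✓
Line 2: "scholar through deep voice": 2+1+1+1 = 5 ✓
Line 3: "temple off root": 2+1+1 = 4 ✓

Yes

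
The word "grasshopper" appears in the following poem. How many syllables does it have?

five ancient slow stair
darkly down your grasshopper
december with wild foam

3

"grasshopper" has 3 syllables.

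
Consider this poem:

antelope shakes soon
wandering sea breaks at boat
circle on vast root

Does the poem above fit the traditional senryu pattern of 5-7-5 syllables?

Yes

Line 1: antelope(3) + shakes(1) + soon(1) = 5 ✓
Line 2: wandering(3) + sea(1) + breaks(1) + at(1) + boat(1) = 7 ✓
Line 3: circle(2) + on(1) + vast(1) + root(1) = 5 ✓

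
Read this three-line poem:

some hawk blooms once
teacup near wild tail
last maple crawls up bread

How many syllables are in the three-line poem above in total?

15

Line 1: "some hawk blooms once": 1+1+1+1 = 4
Line 2: "teacup near wild tail": 2+1+1+1 = 5
Line 3: "last maple crawls up bread": 1+2+1+1+1 = 6
Total: 4 + 5 + 6 = 15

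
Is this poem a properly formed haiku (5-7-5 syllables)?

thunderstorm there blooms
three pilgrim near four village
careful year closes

Yes

Line 1: thunderstorm (3), there (1), blooms (1) → 5 ✓
Line 2: three (1), pilgrim (2), near (1), four (1), village (2) → 7 ✓
Line 3: careful (2), year (1), closes (2) → 5 ✓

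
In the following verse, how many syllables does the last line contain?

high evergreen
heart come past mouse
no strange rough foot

The last line: no(1) + strange(1) + rough(1) + foot(1) = 4

4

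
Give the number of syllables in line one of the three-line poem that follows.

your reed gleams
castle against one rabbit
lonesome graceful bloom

Line one: your (1), reed (1), gleams (1) → 3

3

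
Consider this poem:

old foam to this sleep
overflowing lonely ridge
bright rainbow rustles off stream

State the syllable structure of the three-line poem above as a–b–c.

Line 1: old (1), foam (1), to (1), this (1), sleep (1) → 5
Line 2: overflowing (4), lonely (2), ridge (1) → 7
Line 3: bright (1), rainbow (2), rustles (2), off (1), stream (1) → 7

5–7–7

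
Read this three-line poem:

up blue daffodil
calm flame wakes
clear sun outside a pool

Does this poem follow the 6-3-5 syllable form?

No

Line 1: "up blue daffodil": 1+1+3 = 5 (expected 6)
Line 2: "calm flame wakes": 1+1+1 = 3 ✓
Line 3: "clear sun outside a pool": 1+1+2+1+1 = 6 (expected 5)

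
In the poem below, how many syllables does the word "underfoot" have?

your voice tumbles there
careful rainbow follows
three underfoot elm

3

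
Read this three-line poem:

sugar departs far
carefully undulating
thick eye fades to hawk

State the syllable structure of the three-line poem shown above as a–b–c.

5–7–5

Line 1: "sugar departs far": 2+2+1 = 5
Line 2: "carefully undulating": 3+4 = 7
Line 3: "thick eye fades to hawk": 1+1+1+1+1 = 5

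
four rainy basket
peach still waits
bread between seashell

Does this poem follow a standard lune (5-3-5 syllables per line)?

Line 1: four (1), rainy (2), basket (2) → 5 ✓
Line 2: peach (1), still (1), waits (1) → 3 ✓
Line 3: bread (1), between (2), seashell (2) → 5 ✓

Yes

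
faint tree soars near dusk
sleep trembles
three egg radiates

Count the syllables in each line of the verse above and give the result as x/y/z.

5/3/5

Line 1: "faint tree soars near dusk": 1+1+1+1+1 = 5
Line 2: "sleep trembles": 1+2 = 3
Line 3: "three egg radiates": 1+1+3 = 5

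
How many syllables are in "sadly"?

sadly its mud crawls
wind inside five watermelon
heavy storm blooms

2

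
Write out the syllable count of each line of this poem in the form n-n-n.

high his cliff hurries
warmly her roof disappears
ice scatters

Line 1: "high his cliff hurries": 1+1+1+2 = 5
Line 2: "warmly her roof disappears": 2+1+1+3 = 7
Line 3: "ice scatters": 1+2 = 3

5-7-3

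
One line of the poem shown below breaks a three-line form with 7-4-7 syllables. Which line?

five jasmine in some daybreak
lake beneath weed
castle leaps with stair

Line 1: five(1) + jasmine(2) + in(1) + some(1) + daybreak(2) = 7 ✓
Line 2: lake(1) + beneath(2) + weed(1) = 4 ✓
Line 3: castle(2) + leaps(1) + with(1) + stair(1) = 5 (expected 7)

Line 3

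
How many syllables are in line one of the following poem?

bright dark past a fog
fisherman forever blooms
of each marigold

5

Line one: "bright dark past a fog": 1+1+1+1+1 = 5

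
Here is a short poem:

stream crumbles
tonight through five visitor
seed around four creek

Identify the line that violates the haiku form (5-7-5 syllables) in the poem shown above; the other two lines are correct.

The first line

Line 1: "stream crumbles": 1+2 = 3 (expected 5)
Line 2: "tonight through five visitor": 2+1+1+3 = 7 ✓
Line 3: "seed around four creek": 1+2+1+1 = 5 ✓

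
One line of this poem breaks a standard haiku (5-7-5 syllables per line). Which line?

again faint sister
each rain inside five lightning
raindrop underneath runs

Line 3

Line 1: again (2), faint (1), sister (2) → 5 ✓
Line 2: each (1), rain (1), inside (2), five (1), lightning (2) → 7 ✓
Line 3: raindrop (2), underneath (3), runs (1) → 6 (expected 5)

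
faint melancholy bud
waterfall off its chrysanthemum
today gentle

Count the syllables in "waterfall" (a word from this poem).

"waterfall" has 3 syllables.

3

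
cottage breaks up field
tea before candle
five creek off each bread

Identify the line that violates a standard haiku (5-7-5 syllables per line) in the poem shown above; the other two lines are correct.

Line 2

Line 1: cottage (2), breaks (1), up (1), field (1) → 5 ✓
Line 2: tea (1), before (2), candle (2) → 5 (expected 7)
Line 3: five (1), creek (1), off (1), each (1), bread (1) → 5 ✓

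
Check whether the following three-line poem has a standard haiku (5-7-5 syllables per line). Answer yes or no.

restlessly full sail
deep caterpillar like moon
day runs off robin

Yes

Line 1: restlessly (3), full (1), sail (1) → 5 ✓
Line 2: deep (1), caterpillar (4), like (1), moon (1) → 7 ✓
Line 3: day (1), runs (1), off (1), robin (2) → 5 ✓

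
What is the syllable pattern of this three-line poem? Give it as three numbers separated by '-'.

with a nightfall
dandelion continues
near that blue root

Line 1: with (1), a (1), nightfall (2) → 4
Line 2: dandelion (4), continues (3) → 7
Line 3: near (1), that (1), blue (1), root (1) → 4

4-7-4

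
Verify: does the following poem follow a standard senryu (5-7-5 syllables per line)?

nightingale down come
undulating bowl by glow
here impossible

Line 1: nightingale(3) + down(1) + come(1) = 5 ✓
Line 2: undulating(4) + bowl(1) + by(1) + glow(1) = 7 ✓
Line 3: here(1) + impossible(4) = 5 ✓

Yes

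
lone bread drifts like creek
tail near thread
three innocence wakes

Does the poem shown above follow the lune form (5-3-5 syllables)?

Yes

Line 1: lone(1) + bread(1) + drifts(1) + like(1) + creek(1) = 5 ✓
Line 2: tail(1) + near(1) + thread(1) = 3 ✓
Line 3: three(1) + innocence(3) + wakes(1) = 5 ✓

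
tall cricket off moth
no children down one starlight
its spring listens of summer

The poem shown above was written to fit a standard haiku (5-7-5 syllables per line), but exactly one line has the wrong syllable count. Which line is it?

Line 1: "tall cricket off moth": 1+2+1+1 = 5 ✓
Line 2: "no children down one starlight": 1+2+1+1+2 = 7 ✓
Line 3: "its spring listens of summer": 1+1+2+1+2 = 7 (expected 5)

Line 3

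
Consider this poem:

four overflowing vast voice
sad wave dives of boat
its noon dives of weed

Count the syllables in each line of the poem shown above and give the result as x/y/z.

Line 1: four(1) + overflowing(4) + vast(1) + voice(1) = 7
Line 2: sad(1) + wave(1) + dives(1) + of(1) + boat(1) = 5
Line 3: its(1) + noon(1) + dives(1) + of(1) + weed(1) = 5

7/5/5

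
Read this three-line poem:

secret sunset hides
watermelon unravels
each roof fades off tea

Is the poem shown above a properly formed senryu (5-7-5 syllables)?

Line 1: secret (2), sunset (2), hides (1) → 5 ✓
Line 2: watermelon (4), unravels (3) → 7 ✓
Line 3: each (1), roof (1), fades (1), off (1), tea (1) → 5 ✓

Yes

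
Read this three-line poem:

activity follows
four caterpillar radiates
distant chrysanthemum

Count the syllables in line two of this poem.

8

Line two: four (1), caterpillar (4), radiates (3) → 8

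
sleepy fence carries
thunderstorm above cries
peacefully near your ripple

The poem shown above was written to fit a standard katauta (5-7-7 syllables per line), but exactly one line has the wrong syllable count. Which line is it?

Line 1: sleepy(2) + fence(1) + carries(2) = 5 ✓
Line 2: thunderstorm(3) + above(2) + cries(1) = 6 (expected 7)
Line 3: peacefully(3) + near(1) + your(1) + ripple(2) = 7 ✓

Line 2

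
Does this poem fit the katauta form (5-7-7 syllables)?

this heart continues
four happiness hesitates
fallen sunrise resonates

Yes

Line 1: this(1) + heart(1) + continues(3) = 5 ✓
Line 2: four(1) + happiness(3) + hesitates(3) = 7 ✓
Line 3: fallen(2) + sunrise(2) + resonates(3) = 7 ✓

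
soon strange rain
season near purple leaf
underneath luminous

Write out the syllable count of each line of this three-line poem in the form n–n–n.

3–6–6

Line 1: "soon strange rain": 1+1+1 = 3
Line 2: "season near purple leaf": 2+1+2+1 = 6
Line 3: "underneath luminous": 3+3 = 6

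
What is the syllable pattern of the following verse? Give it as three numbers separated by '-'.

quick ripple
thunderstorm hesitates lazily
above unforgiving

Line 1: quick (1), ripple (2) → 3
Line 2: thunderstorm (3), hesitates (3), lazily (3) → 9
Line 3: above (2), unforgiving (4) → 6

3-9-6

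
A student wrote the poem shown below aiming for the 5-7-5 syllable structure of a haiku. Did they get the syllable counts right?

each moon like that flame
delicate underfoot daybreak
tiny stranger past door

Line 1: "each moon like that flame": 1+1+1+1+1 = 5 ✓
Line 2: "delicate underfoot daybreak": 3+3+2 = 8 (expected 7)
Line 3: "tiny stranger past door": 2+2+1+1 = 6 (expected 5)

No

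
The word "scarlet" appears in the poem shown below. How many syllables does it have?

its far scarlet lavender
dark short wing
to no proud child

2

"scarlet" has 2 syllables.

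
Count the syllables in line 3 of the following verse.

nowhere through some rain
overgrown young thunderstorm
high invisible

Line 3: "high invisible": 1+4 = 5

5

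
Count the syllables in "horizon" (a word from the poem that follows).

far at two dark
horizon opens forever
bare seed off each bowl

3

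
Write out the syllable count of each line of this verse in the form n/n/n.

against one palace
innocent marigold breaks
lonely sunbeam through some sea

5/7/7

Line 1: against(2) + one(1) + palace(2) = 5
Line 2: innocent(3) + marigold(3) + breaks(1) = 7
Line 3: lonely(2) + sunbeam(2) + through(1) + some(1) + sea(1) = 7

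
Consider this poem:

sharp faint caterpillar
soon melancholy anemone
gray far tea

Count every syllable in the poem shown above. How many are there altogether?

18

Line 1: sharp (1), faint (1), caterpillar (4) → 6
Line 2: soon (1), melancholy (4), anemone (4) → 9
Line 3: gray (1), far (1), tea (1) → 3
Total: 6 + 9 + 3 = 18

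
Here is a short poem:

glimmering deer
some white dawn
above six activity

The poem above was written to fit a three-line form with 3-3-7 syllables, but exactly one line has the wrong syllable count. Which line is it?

Line 1: "glimmering deer": 3+1 = 4 (expected 3)
Line 2: "some white dawn": 1+1+1 = 3 ✓
Line 3: "above six activity": 2+1+4 = 7 ✓

The first line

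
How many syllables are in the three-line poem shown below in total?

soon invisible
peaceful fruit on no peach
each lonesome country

Line 1: "soon invisible": 1+4 = 5
Line 2: "peaceful fruit on no peach": 2+1+1+1+1 = 6
Line 3: "each lonesome country": 1+2+2 = 5
Total: 5 + 6 + 5 = 16

16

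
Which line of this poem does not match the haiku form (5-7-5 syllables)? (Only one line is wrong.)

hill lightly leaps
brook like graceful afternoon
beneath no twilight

Line 1: hill(1) + lightly(2) + leaps(1) = 4 (expected 5)
Line 2: brook(1) + like(1) + graceful(2) + afternoon(3) = 7 ✓
Line 3: beneath(2) + no(1) + twilight(2) = 5 ✓

Line 1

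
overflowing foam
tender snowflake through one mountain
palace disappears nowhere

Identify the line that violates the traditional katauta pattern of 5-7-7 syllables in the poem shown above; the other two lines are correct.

Line 2

Line 1: overflowing (4), foam (1) → 5 ✓
Line 2: tender (2), snowflake (2), through (1), one (1), mountain (2) → 8 (expected 7)
Line 3: palace (2), disappears (3), nowhere (2) → 7 ✓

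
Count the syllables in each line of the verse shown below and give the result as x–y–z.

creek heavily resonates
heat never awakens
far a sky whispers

Line 1: "creek heavily resonates": 1+3+3 = 7
Line 2: "heat never awakens": 1+2+3 = 6
Line 3: "far a sky whispers": 1+1+1+2 = 5

7–6–5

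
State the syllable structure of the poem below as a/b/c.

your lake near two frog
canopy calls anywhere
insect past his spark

Line 1: "your lake near two frog": 1+1+1+1+1 = 5
Line 2: "canopy calls anywhere": 3+1+3 = 7
Line 3: "insect past his spark": 2+1+1+1 = 5

5/7/5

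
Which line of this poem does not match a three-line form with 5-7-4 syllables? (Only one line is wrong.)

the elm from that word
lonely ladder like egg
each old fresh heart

Line 2

Line 1: the(1) + elm(1) + from(1) + that(1) + word(1) = 5 ✓
Line 2: lonely(2) + ladder(2) + like(1) + egg(1) = 6 (expected 7)
Line 3: each(1) + old(1) + fresh(1) + heart(1) = 4 ✓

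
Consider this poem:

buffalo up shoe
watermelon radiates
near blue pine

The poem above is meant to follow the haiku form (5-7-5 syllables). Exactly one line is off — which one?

Line 1: buffalo (3), up (1), shoe (1) → 5 ✓
Line 2: watermelon (4), radiates (3) → 7 ✓
Line 3: near (1), blue (1), pine (1) → 3 (expected 5)

The third line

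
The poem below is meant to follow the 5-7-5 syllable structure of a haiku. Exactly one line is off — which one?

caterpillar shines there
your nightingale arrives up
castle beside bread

Line 1: "caterpillar shines there": 4+1+1 = 6 (expected 5)
Line 2: "your nightingale arrives up": 1+3+2+1 = 7 ✓
Line 3: "castle beside bread": 2+2+1 = 5 ✓

The first line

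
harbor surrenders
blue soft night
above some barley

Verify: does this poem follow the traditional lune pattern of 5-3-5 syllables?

Line 1: harbor(2) + surrenders(3) = 5 ✓
Line 2: blue(1) + soft(1) + night(1) = 3 ✓
Line 3: above(2) + some(1) + barley(2) = 5 ✓

Yes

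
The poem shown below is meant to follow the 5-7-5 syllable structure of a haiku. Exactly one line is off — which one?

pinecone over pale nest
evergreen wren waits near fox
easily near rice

Line 1: "pinecone over pale nest": 2+2+1+1 = 6 (expected 5)
Line 2: "evergreen wren waits near fox": 3+1+1+1+1 = 7 ✓
Line 3: "easily near rice": 3+1+1 = 5 ✓

Line 1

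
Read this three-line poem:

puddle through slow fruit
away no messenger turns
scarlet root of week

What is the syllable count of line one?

5

Line one: "puddle through slow fruit": 2+1+1+1 = 5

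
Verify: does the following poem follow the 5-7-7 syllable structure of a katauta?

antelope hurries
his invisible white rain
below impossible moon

Line 1: antelope (3), hurries (2) → 5 ✓
Line 2: his (1), invisible (4), white (1), rain (1) → 7 ✓
Line 3: below (2), impossible (4), moon (1) → 7 ✓

Yes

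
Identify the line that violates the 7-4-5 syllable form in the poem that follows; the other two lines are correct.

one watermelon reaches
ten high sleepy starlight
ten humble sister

The second line

Line 1: one (1), watermelon (4), reaches (2) → 7 ✓
Line 2: ten (1), high (1), sleepy (2), starlight (2) → 6 (expected 4)
Line 3: ten (1), humble (2), sister (2) → 5 ✓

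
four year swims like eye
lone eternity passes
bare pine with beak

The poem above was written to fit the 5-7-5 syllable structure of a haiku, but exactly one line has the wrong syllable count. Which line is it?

Line 1: four (1), year (1), swims (1), like (1), eye (1) → 5 ✓
Line 2: lone (1), eternity (4), passes (2) → 7 ✓
Line 3: bare (1), pine (1), with (1), beak (1) → 4 (expected 5)

The third line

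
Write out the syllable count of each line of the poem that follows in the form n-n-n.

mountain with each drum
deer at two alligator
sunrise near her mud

5-7-5

Line 1: mountain(2) + with(1) + each(1) + drum(1) = 5
Line 2: deer(1) + at(1) + two(1) + alligator(4) = 7
Line 3: sunrise(2) + near(1) + her(1) + mud(1) = 5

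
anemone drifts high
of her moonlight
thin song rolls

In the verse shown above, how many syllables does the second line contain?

4

The second line: of (1), her (1), moonlight (2) → 4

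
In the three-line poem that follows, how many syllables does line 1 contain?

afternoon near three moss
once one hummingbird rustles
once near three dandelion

Line 1: "afternoon near three moss": 3+1+1+1 = 6

6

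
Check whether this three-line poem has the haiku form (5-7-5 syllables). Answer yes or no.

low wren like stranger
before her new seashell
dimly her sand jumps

No

Line 1: "low wren like stranger": 1+1+1+2 = 5 ✓
Line 2: "before her new seashell": 2+1+1+2 = 6 (expected 7)
Line 3: "dimly her sand jumps": 2+1+1+1 = 5 ✓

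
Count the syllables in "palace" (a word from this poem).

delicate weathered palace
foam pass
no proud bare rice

2

"palace" has 2 syllables.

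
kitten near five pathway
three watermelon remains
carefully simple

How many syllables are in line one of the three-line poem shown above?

Line one: kitten(2) + near(1) + five(1) + pathway(2) = 6

6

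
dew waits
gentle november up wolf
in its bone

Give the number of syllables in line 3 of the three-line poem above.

3

Line 3: in (1), its (1), bone (1) → 3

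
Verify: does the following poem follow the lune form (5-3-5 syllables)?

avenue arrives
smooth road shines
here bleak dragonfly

Line 1: "avenue arrives": 3+2 = 5 ✓
Line 2: "smooth road shines": 1+1+1 = 3 ✓
Line 3: "here bleak dragonfly": 1+1+3 = 5 ✓

Yes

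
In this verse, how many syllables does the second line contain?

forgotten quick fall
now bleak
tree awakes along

2

The second line: "now bleak": 1+1 = 2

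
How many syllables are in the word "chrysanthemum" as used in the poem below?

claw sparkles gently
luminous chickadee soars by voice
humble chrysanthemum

4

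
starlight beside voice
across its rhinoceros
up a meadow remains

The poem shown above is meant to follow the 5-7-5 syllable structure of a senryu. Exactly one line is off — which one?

The third line

Line 1: starlight(2) + beside(2) + voice(1) = 5 ✓
Line 2: across(2) + its(1) + rhinoceros(4) = 7 ✓
Line 3: up(1) + a(1) + meadow(2) + remains(2) = 6 (expected 5)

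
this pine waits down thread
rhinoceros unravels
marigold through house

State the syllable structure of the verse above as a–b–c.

5–7–5

Line 1: this (1), pine (1), waits (1), down (1), thread (1) → 5
Line 2: rhinoceros (4), unravels (3) → 7
Line 3: marigold (3), through (1), house (1) → 5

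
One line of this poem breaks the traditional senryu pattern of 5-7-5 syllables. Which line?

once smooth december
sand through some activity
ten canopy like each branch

Line 3

Line 1: "once smooth december": 1+1+3 = 5 ✓
Line 2: "sand through some activity": 1+1+1+4 = 7 ✓
Line 3: "ten canopy like each branch": 1+3+1+1+1 = 7 (expected 5)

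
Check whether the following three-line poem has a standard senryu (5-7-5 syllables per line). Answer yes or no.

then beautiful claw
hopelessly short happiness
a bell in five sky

Yes

Line 1: then (1), beautiful (3), claw (1) → 5 ✓
Line 2: hopelessly (3), short (1), happiness (3) → 7 ✓
Line 3: a (1), bell (1), in (1), five (1), sky (1) → 5 ✓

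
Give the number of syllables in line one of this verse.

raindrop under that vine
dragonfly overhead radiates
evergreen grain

6

Line one: "raindrop under that vine": 2+2+1+1 = 6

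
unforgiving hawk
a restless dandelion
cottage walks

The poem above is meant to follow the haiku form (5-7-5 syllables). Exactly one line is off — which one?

Line 3

Line 1: unforgiving(4) + hawk(1) = 5 ✓
Line 2: a(1) + restless(2) + dandelion(4) = 7 ✓
Line 3: cottage(2) + walks(1) = 3 (expected 5)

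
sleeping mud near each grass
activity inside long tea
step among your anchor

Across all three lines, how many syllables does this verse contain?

20

Line 1: "sleeping mud near each grass": 2+1+1+1+1 = 6
Line 2: "activity inside long tea": 4+2+1+1 = 8
Line 3: "step among your anchor": 1+2+1+2 = 6
Total: 6 + 8 + 6 = 20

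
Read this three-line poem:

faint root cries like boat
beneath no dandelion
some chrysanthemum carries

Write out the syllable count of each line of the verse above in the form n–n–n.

5–7–7

Line 1: faint (1), root (1), cries (1), like (1), boat (1) → 5
Line 2: beneath (2), no (1), dandelion (4) → 7
Line 3: some (1), chrysanthemum (4), carries (2) → 7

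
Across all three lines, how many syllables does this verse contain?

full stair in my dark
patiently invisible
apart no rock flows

Line 1: full (1), stair (1), in (1), my (1), dark (1) → 5
Line 2: patiently (3), invisible (4) → 7
Line 3: apart (2), no (1), rock (1), flows (1) → 5
Total: 5 + 7 + 5 = 17

17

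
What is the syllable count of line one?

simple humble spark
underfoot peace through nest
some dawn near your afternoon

Line one: simple (2), humble (2), spark (1) → 5

5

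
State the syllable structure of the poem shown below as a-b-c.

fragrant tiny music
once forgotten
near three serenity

Line 1: "fragrant tiny music": 2+2+2 = 6
Line 2: "once forgotten": 1+3 = 4
Line 3: "near three serenity": 1+1+4 = 6

6-4-6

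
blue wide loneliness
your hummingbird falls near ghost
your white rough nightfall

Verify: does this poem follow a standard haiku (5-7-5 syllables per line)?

Yes

Line 1: blue (1), wide (1), loneliness (3) → 5 ✓
Line 2: your (1), hummingbird (3), falls (1), near (1), ghost (1) → 7 ✓
Line 3: your (1), white (1), rough (1), nightfall (2) → 5 ✓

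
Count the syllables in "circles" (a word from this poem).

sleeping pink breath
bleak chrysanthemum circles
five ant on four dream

2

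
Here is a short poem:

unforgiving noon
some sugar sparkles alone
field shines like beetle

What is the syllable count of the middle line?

7

The middle line: some(1) + sugar(2) + sparkles(2) + alone(2) = 7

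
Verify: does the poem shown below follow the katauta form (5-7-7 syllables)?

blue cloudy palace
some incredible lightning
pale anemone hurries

Yes

Line 1: "blue cloudy palace": 1+2+2 = 5 ✓
Line 2: "some incredible lightning": 1+4+2 = 7 ✓
Line 3: "pale anemone hurries": 1+4+2 = 7 ✓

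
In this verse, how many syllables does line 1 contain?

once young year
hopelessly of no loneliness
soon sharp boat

Line 1: once(1) + young(1) + year(1) = 3

3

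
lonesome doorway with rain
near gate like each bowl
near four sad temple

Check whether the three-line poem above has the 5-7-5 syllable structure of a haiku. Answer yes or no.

No

Line 1: lonesome(2) + doorway(2) + with(1) + rain(1) = 6 (expected 5)
Line 2: near(1) + gate(1) + like(1) + each(1) + bowl(1) = 5 (expected 7)
Line 3: near(1) + four(1) + sad(1) + temple(2) = 5 ✓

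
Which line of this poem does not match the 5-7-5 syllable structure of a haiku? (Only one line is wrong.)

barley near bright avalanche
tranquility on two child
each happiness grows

The first line

Line 1: barley (2), near (1), bright (1), avalanche (3) → 7 (expected 5)
Line 2: tranquility (4), on (1), two (1), child (1) → 7 ✓
Line 3: each (1), happiness (3), grows (1) → 5 ✓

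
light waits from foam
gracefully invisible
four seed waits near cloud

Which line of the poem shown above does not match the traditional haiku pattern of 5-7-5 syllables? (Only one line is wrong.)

Line 1

Line 1: light (1), waits (1), from (1), foam (1) → 4 (expected 5)
Line 2: gracefully (3), invisible (4) → 7 ✓
Line 3: four (1), seed (1), waits (1), near (1), cloud (1) → 5 ✓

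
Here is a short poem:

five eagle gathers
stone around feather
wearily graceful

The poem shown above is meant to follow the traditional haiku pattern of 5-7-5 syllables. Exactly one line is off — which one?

Line 2

Line 1: five (1), eagle (2), gathers (2) → 5 ✓
Line 2: stone (1), around (2), feather (2) → 5 (expected 7)
Line 3: wearily (3), graceful (2) → 5 ✓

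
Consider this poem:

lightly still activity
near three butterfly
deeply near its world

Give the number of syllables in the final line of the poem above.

The final line: "deeply near its world": 2+1+1+1 = 5

5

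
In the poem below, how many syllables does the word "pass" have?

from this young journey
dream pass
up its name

1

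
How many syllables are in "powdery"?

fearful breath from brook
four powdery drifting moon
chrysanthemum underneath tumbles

3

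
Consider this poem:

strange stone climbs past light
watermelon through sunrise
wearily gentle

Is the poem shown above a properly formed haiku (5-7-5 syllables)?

Line 1: strange(1) + stone(1) + climbs(1) + past(1) + light(1) = 5 ✓
Line 2: watermelon(4) + through(1) + sunrise(2) = 7 ✓
Line 3: wearily(3) + gentle(2) = 5 ✓

Yes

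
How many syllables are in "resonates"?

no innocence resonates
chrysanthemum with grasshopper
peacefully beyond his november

3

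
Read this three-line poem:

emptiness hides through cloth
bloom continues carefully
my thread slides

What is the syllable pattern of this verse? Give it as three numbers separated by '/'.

6/7/3

Line 1: emptiness (3), hides (1), through (1), cloth (1) → 6
Line 2: bloom (1), continues (3), carefully (3) → 7
Line 3: my (1), thread (1), slides (1) → 3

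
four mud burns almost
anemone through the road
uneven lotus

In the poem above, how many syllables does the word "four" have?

1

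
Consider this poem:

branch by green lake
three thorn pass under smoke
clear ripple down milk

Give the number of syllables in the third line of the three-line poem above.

5

The third line: clear (1), ripple (2), down (1), milk (1) → 5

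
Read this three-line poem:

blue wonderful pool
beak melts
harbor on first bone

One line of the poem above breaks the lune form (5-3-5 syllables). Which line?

Line 1: blue (1), wonderful (3), pool (1) → 5 ✓
Line 2: beak (1), melts (1) → 2 (expected 3)
Line 3: harbor (2), on (1), first (1), bone (1) → 5 ✓

The second line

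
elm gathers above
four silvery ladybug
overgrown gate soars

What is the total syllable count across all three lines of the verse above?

17

Line 1: "elm gathers above": 1+2+2 = 5
Line 2: "four silvery ladybug": 1+3+3 = 7
Line 3: "overgrown gate soars": 3+1+1 = 5
Total: 5 + 7 + 5 = 17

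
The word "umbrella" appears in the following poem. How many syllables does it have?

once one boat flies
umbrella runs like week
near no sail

3

"umbrella" has 3 syllables.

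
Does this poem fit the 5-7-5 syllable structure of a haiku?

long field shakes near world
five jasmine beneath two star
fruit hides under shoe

Line 1: long(1) + field(1) + shakes(1) + near(1) + world(1) = 5 ✓
Line 2: five(1) + jasmine(2) + beneath(2) + two(1) + star(1) = 7 ✓
Line 3: fruit(1) + hides(1) + under(2) + shoe(1) = 5 ✓

Yes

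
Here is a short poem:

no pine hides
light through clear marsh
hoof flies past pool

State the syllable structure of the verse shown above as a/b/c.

3/4/4

Line 1: "no pine hides": 1+1+1 = 3
Line 2: "light through clear marsh": 1+1+1+1 = 4
Line 3: "hoof flies past pool": 1+1+1+1 = 4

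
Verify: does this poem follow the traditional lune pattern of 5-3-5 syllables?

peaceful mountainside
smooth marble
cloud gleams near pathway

Yes

Line 1: peaceful (2), mountainside (3) → 5 ✓
Line 2: smooth (1), marble (2) → 3 ✓
Line 3: cloud (1), gleams (1), near (1), pathway (2) → 5 ✓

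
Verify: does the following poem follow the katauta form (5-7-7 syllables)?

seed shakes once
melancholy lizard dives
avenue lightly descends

No

Line 1: seed (1), shakes (1), once (1) → 3 (expected 5)
Line 2: melancholy (4), lizard (2), dives (1) → 7 ✓
Line 3: avenue (3), lightly (2), descends (2) → 7 ✓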